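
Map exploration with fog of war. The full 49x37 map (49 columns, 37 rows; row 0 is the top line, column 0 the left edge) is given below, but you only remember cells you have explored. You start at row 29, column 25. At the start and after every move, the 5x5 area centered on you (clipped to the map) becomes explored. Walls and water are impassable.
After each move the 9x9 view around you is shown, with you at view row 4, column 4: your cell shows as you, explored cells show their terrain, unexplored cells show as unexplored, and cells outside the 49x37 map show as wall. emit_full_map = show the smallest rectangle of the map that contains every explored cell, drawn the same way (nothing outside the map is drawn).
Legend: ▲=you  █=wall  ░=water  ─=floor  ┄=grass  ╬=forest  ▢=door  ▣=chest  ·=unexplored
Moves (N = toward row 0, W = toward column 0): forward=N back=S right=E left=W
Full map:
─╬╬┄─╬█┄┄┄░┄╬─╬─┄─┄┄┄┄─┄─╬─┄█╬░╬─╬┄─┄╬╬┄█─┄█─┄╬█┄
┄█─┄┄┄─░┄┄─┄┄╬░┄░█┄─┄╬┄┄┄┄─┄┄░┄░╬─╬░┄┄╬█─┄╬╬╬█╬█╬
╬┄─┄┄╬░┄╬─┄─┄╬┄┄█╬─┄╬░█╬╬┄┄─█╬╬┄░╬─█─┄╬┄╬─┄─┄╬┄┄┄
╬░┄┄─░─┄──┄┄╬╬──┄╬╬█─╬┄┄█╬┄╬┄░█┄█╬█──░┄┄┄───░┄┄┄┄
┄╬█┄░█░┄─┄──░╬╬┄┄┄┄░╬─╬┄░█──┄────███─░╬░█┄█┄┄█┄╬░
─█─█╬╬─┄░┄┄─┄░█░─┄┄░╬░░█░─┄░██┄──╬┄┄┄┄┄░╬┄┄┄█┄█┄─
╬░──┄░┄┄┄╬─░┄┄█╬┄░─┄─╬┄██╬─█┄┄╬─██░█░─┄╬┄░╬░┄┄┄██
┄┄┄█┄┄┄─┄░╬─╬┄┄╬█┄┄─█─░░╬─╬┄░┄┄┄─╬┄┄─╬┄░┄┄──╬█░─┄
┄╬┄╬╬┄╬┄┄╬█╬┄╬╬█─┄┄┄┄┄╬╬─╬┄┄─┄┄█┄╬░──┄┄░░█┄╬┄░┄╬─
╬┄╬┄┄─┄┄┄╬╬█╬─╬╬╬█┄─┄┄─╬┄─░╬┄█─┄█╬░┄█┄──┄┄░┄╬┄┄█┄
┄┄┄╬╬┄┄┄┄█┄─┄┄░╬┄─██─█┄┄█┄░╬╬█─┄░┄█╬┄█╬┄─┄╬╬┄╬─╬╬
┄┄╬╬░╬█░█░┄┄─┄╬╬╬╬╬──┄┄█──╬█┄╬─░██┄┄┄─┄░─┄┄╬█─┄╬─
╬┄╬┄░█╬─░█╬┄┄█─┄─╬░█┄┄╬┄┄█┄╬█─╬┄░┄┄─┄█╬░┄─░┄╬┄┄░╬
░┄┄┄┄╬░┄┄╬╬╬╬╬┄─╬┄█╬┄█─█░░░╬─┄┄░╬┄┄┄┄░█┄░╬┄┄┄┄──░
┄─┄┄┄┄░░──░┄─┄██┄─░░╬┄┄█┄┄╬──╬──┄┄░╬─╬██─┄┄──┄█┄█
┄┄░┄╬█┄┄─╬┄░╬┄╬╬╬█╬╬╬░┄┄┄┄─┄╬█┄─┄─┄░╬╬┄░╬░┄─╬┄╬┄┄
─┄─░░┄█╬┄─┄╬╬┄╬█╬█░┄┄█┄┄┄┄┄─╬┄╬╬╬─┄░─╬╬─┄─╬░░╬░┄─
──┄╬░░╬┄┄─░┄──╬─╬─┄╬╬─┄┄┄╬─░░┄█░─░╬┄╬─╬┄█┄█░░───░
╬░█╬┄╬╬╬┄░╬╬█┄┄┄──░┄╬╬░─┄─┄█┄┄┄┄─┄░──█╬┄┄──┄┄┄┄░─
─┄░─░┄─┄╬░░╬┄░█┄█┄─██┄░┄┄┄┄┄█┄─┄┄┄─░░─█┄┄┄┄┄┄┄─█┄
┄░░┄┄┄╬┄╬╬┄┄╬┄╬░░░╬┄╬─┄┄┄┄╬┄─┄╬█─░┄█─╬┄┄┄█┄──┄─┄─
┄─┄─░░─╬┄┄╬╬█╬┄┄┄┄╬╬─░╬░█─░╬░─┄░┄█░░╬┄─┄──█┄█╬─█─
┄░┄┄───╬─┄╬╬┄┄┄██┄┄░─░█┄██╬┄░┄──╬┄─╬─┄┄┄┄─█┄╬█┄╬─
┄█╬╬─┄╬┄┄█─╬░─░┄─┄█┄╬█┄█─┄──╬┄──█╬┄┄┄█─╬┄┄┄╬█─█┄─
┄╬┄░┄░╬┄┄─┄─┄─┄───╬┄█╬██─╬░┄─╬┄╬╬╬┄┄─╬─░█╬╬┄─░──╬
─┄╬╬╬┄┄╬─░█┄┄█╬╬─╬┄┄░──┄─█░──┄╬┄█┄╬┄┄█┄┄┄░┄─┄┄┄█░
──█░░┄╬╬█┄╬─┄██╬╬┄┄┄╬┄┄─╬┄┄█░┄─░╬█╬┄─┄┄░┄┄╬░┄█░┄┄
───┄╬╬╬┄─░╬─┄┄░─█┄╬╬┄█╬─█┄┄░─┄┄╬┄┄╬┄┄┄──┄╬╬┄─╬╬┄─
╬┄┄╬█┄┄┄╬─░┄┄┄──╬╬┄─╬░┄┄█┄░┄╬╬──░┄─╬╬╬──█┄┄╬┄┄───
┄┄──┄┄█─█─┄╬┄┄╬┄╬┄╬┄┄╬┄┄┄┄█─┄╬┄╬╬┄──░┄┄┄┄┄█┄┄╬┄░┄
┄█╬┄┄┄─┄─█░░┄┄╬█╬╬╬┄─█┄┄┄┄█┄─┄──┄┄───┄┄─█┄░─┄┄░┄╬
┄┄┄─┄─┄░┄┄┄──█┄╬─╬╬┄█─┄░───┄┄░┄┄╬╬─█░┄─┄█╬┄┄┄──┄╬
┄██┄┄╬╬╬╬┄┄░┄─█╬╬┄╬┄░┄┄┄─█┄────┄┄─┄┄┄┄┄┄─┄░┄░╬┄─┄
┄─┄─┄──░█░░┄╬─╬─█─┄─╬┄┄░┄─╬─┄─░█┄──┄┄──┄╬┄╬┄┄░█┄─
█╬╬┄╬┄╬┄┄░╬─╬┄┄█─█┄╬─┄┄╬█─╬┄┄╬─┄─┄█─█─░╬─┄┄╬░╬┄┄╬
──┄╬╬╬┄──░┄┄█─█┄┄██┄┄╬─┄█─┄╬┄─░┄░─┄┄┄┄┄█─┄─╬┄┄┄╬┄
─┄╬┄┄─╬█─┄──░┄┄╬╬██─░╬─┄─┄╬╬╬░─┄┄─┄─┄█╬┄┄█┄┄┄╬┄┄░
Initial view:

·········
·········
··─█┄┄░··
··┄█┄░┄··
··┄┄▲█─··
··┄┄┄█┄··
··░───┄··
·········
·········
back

·········
··─█┄┄░··
··┄█┄░┄··
··┄┄┄█─··
··┄┄▲█┄··
··░───┄··
··┄─█┄─··
·········
·········

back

··─█┄┄░··
··┄█┄░┄··
··┄┄┄█─··
··┄┄┄█┄··
··░─▲─┄··
··┄─█┄─··
··░┄─╬─··
·········
·········

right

·─█┄┄░···
·┄█┄░┄···
·┄┄┄█─┄··
·┄┄┄█┄─··
·░──▲┄┄··
·┄─█┄──··
·░┄─╬─┄··
·········
·········

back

·┄█┄░┄···
·┄┄┄█─┄··
·┄┄┄█┄─··
·░───┄┄··
·┄─█▲──··
·░┄─╬─┄··
··█─╬┄┄··
·········
·········

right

┄█┄░┄····
┄┄┄█─┄···
┄┄┄█┄─┄··
░───┄┄░··
┄─█┄▲──··
░┄─╬─┄─··
·█─╬┄┄╬··
·········
·········

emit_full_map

─█┄┄░··
┄█┄░┄··
┄┄┄█─┄·
┄┄┄█┄─┄
░───┄┄░
┄─█┄▲──
░┄─╬─┄─
·█─╬┄┄╬

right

█┄░┄·····
┄┄█─┄····
┄┄█┄─┄─··
───┄┄░┄··
─█┄─▲──··
┄─╬─┄─░··
█─╬┄┄╬─··
·········
·········

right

┄░┄······
┄█─┄·····
┄█┄─┄──··
──┄┄░┄┄··
█┄──▲─┄··
─╬─┄─░█··
─╬┄┄╬─┄··
·········
·········

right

░┄·······
█─┄······
█┄─┄──┄··
─┄┄░┄┄╬··
┄───▲┄┄··
╬─┄─░█┄··
╬┄┄╬─┄─··
·········
·········

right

┄········
─┄·······
┄─┄──┄┄··
┄┄░┄┄╬╬··
────▲┄─··
─┄─░█┄─··
┄┄╬─┄─┄··
·········
·········

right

·········
┄········
─┄──┄┄─··
┄░┄┄╬╬─··
───┄▲─┄··
┄─░█┄──··
┄╬─┄─┄█··
·········
·········

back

┄········
─┄──┄┄─··
┄░┄┄╬╬─··
───┄┄─┄··
┄─░█▲──··
┄╬─┄─┄█··
··░┄░─┄··
·········
█████████

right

·········
┄──┄┄─···
░┄┄╬╬─█··
──┄┄─┄┄··
─░█┄▲─┄··
╬─┄─┄█─··
·░┄░─┄┄··
·········
█████████

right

·········
──┄┄─····
┄┄╬╬─█░··
─┄┄─┄┄┄··
░█┄─▲┄┄··
─┄─┄█─█··
░┄░─┄┄┄··
·········
█████████

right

·········
─┄┄─·····
┄╬╬─█░┄··
┄┄─┄┄┄┄··
█┄──▲┄─··
┄─┄█─█─··
┄░─┄┄┄┄··
·········
█████████

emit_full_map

─█┄┄░··········
┄█┄░┄··········
┄┄┄█─┄·········
┄┄┄█┄─┄──┄┄─···
░───┄┄░┄┄╬╬─█░┄
┄─█┄────┄┄─┄┄┄┄
░┄─╬─┄─░█┄──▲┄─
·█─╬┄┄╬─┄─┄█─█─
·······░┄░─┄┄┄┄

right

·········
┄┄─······
╬╬─█░┄─··
┄─┄┄┄┄┄··
┄──┄▲──··
─┄█─█─░··
░─┄┄┄┄┄··
·········
█████████

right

·········
┄─·······
╬─█░┄─┄··
─┄┄┄┄┄┄··
──┄┄▲─┄··
┄█─█─░╬··
─┄┄┄┄┄█··
·········
█████████

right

·········
─········
─█░┄─┄█··
┄┄┄┄┄┄─··
─┄┄─▲┄╬··
█─█─░╬─··
┄┄┄┄┄█─··
·········
█████████

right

·········
·········
█░┄─┄█╬··
┄┄┄┄┄─┄··
┄┄──▲╬┄··
─█─░╬─┄··
┄┄┄┄█─┄··
·········
█████████

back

·········
█░┄─┄█╬··
┄┄┄┄┄─┄··
┄┄──┄╬┄··
─█─░▲─┄··
┄┄┄┄█─┄··
··█╬┄┄█··
█████████
█████████

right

·········
░┄─┄█╬···
┄┄┄┄─┄░··
┄──┄╬┄╬··
█─░╬▲┄┄··
┄┄┄█─┄─··
·█╬┄┄█┄··
█████████
█████████

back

░┄─┄█╬···
┄┄┄┄─┄░··
┄──┄╬┄╬··
█─░╬─┄┄··
┄┄┄█▲┄─··
·█╬┄┄█┄··
█████████
█████████
█████████

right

┄─┄█╬····
┄┄┄─┄░···
──┄╬┄╬┄··
─░╬─┄┄╬··
┄┄█─▲─╬··
█╬┄┄█┄┄··
█████████
█████████
█████████

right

─┄█╬·····
┄┄─┄░····
─┄╬┄╬┄┄··
░╬─┄┄╬░··
┄█─┄▲╬┄··
╬┄┄█┄┄┄··
█████████
█████████
█████████

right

┄█╬······
┄─┄░·····
┄╬┄╬┄┄░··
╬─┄┄╬░╬··
█─┄─▲┄┄··
┄┄█┄┄┄╬··
█████████
█████████
█████████

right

█╬·······
─┄░······
╬┄╬┄┄░█··
─┄┄╬░╬┄··
─┄─╬▲┄┄··
┄█┄┄┄╬┄··
█████████
█████████
█████████

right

╬·······█
┄░······█
┄╬┄┄░█┄·█
┄┄╬░╬┄┄·█
┄─╬┄▲┄╬·█
█┄┄┄╬┄┄·█
█████████
█████████
█████████

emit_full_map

─█┄┄░····················
┄█┄░┄····················
┄┄┄█─┄···················
┄┄┄█┄─┄──┄┄─·············
░───┄┄░┄┄╬╬─█░┄─┄█╬······
┄─█┄────┄┄─┄┄┄┄┄┄─┄░·····
░┄─╬─┄─░█┄──┄┄──┄╬┄╬┄┄░█┄
·█─╬┄┄╬─┄─┄█─█─░╬─┄┄╬░╬┄┄
·······░┄░─┄┄┄┄┄█─┄─╬┄▲┄╬
··············█╬┄┄█┄┄┄╬┄┄

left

█╬·······
─┄░······
╬┄╬┄┄░█┄·
─┄┄╬░╬┄┄·
─┄─╬▲┄┄╬·
┄█┄┄┄╬┄┄·
█████████
█████████
█████████

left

┄█╬······
┄─┄░·····
┄╬┄╬┄┄░█┄
╬─┄┄╬░╬┄┄
█─┄─▲┄┄┄╬
┄┄█┄┄┄╬┄┄
█████████
█████████
█████████

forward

·········
┄█╬······
┄─┄░┄░╬··
┄╬┄╬┄┄░█┄
╬─┄┄▲░╬┄┄
█─┄─╬┄┄┄╬
┄┄█┄┄┄╬┄┄
█████████
█████████

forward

·········
·········
┄█╬┄┄┄─··
┄─┄░┄░╬··
┄╬┄╬▲┄░█┄
╬─┄┄╬░╬┄┄
█─┄─╬┄┄┄╬
┄┄█┄┄┄╬┄┄
█████████

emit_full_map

─█┄┄░····················
┄█┄░┄····················
┄┄┄█─┄···················
┄┄┄█┄─┄──┄┄─·············
░───┄┄░┄┄╬╬─█░┄─┄█╬┄┄┄─··
┄─█┄────┄┄─┄┄┄┄┄┄─┄░┄░╬··
░┄─╬─┄─░█┄──┄┄──┄╬┄╬▲┄░█┄
·█─╬┄┄╬─┄─┄█─█─░╬─┄┄╬░╬┄┄
·······░┄░─┄┄┄┄┄█─┄─╬┄┄┄╬
··············█╬┄┄█┄┄┄╬┄┄

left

·········
·········
─┄█╬┄┄┄─·
┄┄─┄░┄░╬·
─┄╬┄▲┄┄░█
░╬─┄┄╬░╬┄
┄█─┄─╬┄┄┄
╬┄┄█┄┄┄╬┄
█████████

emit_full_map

─█┄┄░····················
┄█┄░┄····················
┄┄┄█─┄···················
┄┄┄█┄─┄──┄┄─·············
░───┄┄░┄┄╬╬─█░┄─┄█╬┄┄┄─··
┄─█┄────┄┄─┄┄┄┄┄┄─┄░┄░╬··
░┄─╬─┄─░█┄──┄┄──┄╬┄▲┄┄░█┄
·█─╬┄┄╬─┄─┄█─█─░╬─┄┄╬░╬┄┄
·······░┄░─┄┄┄┄┄█─┄─╬┄┄┄╬
··············█╬┄┄█┄┄┄╬┄┄


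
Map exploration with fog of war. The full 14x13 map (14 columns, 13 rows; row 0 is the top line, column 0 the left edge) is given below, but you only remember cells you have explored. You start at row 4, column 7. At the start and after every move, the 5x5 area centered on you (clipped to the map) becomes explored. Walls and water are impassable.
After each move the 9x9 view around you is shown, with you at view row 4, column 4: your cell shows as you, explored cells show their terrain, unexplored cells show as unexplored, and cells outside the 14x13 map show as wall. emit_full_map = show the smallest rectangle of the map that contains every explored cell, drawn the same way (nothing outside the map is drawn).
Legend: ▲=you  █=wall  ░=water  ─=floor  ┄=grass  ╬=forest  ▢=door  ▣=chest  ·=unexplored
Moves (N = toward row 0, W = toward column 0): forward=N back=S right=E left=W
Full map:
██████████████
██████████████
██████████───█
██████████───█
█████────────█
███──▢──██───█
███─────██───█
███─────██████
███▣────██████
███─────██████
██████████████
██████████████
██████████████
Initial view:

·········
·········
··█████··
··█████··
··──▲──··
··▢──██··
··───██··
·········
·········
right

·········
·········
·█████─··
·█████─··
·───▲──··
·▢──██─··
·───██─··
·········
·········

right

·········
·········
█████──··
█████──··
────▲──··
▢──██──··
───██──··
·········
·········

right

········█
········█
████───·█
████───·█
────▲──·█
──██───·█
──██───·█
········█
········█

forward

█████████
········█
··█████·█
████───·█
████▲──·█
───────·█
──██───·█
──██───·█
········█

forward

█████████
█████████
··█████·█
··█████·█
████▲──·█
████───·█
───────·█
──██───·█
──██───·█

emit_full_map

···█████
···█████
█████▲──
█████───
────────
▢──██───
───██───

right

█████████
█████████
·████████
·████████
███─▲─███
███───███
──────███
─██───·██
─██───·██

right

█████████
█████████
█████████
█████████
██──▲████
██───████
─────████
██───·███
██───·███

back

█████████
█████████
█████████
██───████
██──▲████
─────████
██───████
██───·███
······███

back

█████████
█████████
██───████
██───████
────▲████
██───████
██───████
······███
······███

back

█████████
██───████
██───████
─────████
██──▲████
██───████
··███████
······███
······███

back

██───████
██───████
─────████
██───████
██──▲████
··███████
··███████
······███
······███

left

███───███
███───███
──────███
─██───███
─██─▲─███
··███████
··███████
·······██
·······██

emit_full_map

···██████
···██████
█████───█
█████───█
────────█
▢──██───█
───██─▲─█
····█████
····█████

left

████───██
████───██
───────██
──██───██
──██▲──██
··███████
··███████
········█
········█

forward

··███████
████───██
████───██
───────██
──██▲──██
──██───██
··███████
··███████
········█

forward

··███████
··███████
████───██
████───██
────▲──██
──██───██
──██───██
··███████
··███████

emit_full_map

···██████
···██████
█████───█
█████───█
─────▲──█
▢──██───█
───██───█
···██████
···██████


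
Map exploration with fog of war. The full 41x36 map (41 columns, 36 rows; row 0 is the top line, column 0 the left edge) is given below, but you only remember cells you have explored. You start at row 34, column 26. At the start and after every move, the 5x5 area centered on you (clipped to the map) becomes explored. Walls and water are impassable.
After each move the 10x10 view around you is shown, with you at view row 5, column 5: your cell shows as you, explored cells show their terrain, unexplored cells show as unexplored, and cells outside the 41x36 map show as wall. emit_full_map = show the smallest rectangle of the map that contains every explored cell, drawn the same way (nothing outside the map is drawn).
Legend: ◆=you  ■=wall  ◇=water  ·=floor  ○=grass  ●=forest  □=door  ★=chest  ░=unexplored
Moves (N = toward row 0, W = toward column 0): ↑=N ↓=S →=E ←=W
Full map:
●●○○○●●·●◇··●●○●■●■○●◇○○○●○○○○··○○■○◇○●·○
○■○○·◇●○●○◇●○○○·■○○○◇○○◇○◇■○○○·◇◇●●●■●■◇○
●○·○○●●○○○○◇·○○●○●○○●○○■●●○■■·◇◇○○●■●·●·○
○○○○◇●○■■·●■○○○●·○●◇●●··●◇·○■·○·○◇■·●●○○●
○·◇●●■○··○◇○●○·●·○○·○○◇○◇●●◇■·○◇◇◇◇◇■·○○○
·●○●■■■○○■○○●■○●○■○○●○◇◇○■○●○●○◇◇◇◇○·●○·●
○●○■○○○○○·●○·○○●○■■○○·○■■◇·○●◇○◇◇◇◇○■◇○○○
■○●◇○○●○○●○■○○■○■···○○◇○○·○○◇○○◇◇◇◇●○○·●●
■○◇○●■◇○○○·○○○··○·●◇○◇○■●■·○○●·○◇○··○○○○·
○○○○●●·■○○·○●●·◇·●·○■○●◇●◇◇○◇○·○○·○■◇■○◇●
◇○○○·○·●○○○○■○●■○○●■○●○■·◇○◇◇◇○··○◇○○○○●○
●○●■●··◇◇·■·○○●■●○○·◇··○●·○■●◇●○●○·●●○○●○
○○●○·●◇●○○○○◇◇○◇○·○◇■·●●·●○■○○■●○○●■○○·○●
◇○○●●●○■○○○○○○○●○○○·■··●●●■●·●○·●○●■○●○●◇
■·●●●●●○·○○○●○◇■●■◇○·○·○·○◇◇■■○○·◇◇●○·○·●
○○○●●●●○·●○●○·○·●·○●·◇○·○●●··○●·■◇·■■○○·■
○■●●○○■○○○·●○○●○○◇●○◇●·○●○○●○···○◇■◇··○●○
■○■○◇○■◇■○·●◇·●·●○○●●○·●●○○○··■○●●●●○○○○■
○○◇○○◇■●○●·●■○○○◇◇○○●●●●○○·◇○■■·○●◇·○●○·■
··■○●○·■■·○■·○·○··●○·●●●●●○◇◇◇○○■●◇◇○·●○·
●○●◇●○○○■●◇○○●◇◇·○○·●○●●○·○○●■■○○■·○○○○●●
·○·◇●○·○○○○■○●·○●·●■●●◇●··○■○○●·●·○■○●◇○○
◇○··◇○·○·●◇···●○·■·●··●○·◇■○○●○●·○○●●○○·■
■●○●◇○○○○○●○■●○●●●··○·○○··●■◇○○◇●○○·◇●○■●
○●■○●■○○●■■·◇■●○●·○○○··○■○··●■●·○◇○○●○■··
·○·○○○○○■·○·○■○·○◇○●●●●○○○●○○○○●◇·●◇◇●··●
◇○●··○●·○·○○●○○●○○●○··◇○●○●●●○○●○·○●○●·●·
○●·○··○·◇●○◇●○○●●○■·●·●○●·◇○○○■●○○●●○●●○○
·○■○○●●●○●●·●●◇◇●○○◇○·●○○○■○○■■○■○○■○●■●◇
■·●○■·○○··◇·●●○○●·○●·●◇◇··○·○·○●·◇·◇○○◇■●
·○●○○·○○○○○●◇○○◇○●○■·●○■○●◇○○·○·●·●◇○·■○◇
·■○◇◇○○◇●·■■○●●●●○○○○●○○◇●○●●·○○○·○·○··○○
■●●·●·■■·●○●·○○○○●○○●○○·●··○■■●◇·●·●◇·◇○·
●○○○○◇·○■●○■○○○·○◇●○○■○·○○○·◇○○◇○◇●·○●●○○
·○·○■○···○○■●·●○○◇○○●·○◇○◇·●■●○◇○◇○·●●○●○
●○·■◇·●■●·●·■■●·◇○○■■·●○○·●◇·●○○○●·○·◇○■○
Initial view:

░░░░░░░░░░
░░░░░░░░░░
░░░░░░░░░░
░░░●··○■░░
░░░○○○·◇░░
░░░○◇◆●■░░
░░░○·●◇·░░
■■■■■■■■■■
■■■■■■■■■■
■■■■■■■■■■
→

░░░░░░░░░░
░░░░░░░░░░
░░░░░░░░░░
░░●··○■■░░
░░○○○·◇○░░
░░○◇·◆■●░░
░░○·●◇·●░░
■■■■■■■■■■
■■■■■■■■■■
■■■■■■■■■■

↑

░░░░░░░░░░
░░░░░░░░░░
░░░░░░░░░░
░░░●○●●·░░
░░●··○■■░░
░░○○○◆◇○░░
░░○◇·●■●░░
░░○·●◇·●░░
■■■■■■■■■■
■■■■■■■■■■

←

░░░░░░░░░░
░░░░░░░░░░
░░░░░░░░░░
░░░◇●○●●·░
░░░●··○■■░
░░░○○◆·◇○░
░░░○◇·●■●░
░░░○·●◇·●░
■■■■■■■■■■
■■■■■■■■■■

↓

░░░░░░░░░░
░░░░░░░░░░
░░░◇●○●●·░
░░░●··○■■░
░░░○○○·◇○░
░░░○◇◆●■●░
░░░○·●◇·●░
■■■■■■■■■■
■■■■■■■■■■
■■■■■■■■■■

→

░░░░░░░░░░
░░░░░░░░░░
░░◇●○●●·░░
░░●··○■■░░
░░○○○·◇○░░
░░○◇·◆■●░░
░░○·●◇·●░░
■■■■■■■■■■
■■■■■■■■■■
■■■■■■■■■■

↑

░░░░░░░░░░
░░░░░░░░░░
░░░░░░░░░░
░░◇●○●●·░░
░░●··○■■░░
░░○○○◆◇○░░
░░○◇·●■●░░
░░○·●◇·●░░
■■■■■■■■■■
■■■■■■■■■■

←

░░░░░░░░░░
░░░░░░░░░░
░░░░░░░░░░
░░░◇●○●●·░
░░░●··○■■░
░░░○○◆·◇○░
░░░○◇·●■●░
░░░○·●◇·●░
■■■■■■■■■■
■■■■■■■■■■

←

░░░░░░░░░░
░░░░░░░░░░
░░░░░░░░░░
░░░○◇●○●●·
░░░·●··○■■
░░░·○◆○·◇○
░░░◇○◇·●■●
░░░○○·●◇·●
■■■■■■■■■■
■■■■■■■■■■

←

░░░░░░░░░░
░░░░░░░░░░
░░░░░░░░░░
░░░○○◇●○●●
░░░○·●··○■
░░░○·◆○○·◇
░░░○◇○◇·●■
░░░●○○·●◇·
■■■■■■■■■■
■■■■■■■■■■

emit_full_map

○○◇●○●●·
○·●··○■■
○·◆○○·◇○
○◇○◇·●■●
●○○·●◇·●

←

░░░░░░░░░░
░░░░░░░░░░
░░░░░░░░░░
░░░●○○◇●○●
░░░○○·●··○
░░░■○◆○○○·
░░░·○◇○◇·●
░░░·●○○·●◇
■■■■■■■■■■
■■■■■■■■■■

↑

░░░░░░░░░░
░░░░░░░░░░
░░░░░░░░░░
░░░●○■○●░░
░░░●○○◇●○●
░░░○○◆●··○
░░░■○·○○○·
░░░·○◇○◇·●
░░░·●○○·●◇
■■■■■■■■■■

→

░░░░░░░░░░
░░░░░░░░░░
░░░░░░░░░░
░░●○■○●◇░░
░░●○○◇●○●●
░░○○·◆··○■
░░■○·○○○·◇
░░·○◇○◇·●■
░░·●○○·●◇·
■■■■■■■■■■

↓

░░░░░░░░░░
░░░░░░░░░░
░░●○■○●◇░░
░░●○○◇●○●●
░░○○·●··○■
░░■○·◆○○·◇
░░·○◇○◇·●■
░░·●○○·●◇·
■■■■■■■■■■
■■■■■■■■■■

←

░░░░░░░░░░
░░░░░░░░░░
░░░●○■○●◇░
░░░●○○◇●○●
░░░○○·●··○
░░░■○◆○○○·
░░░·○◇○◇·●
░░░·●○○·●◇
■■■■■■■■■■
■■■■■■■■■■

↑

░░░░░░░░░░
░░░░░░░░░░
░░░░░░░░░░
░░░●○■○●◇░
░░░●○○◇●○●
░░░○○◆●··○
░░░■○·○○○·
░░░·○◇○◇·●
░░░·●○○·●◇
■■■■■■■■■■

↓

░░░░░░░░░░
░░░░░░░░░░
░░░●○■○●◇░
░░░●○○◇●○●
░░░○○·●··○
░░░■○◆○○○·
░░░·○◇○◇·●
░░░·●○○·●◇
■■■■■■■■■■
■■■■■■■■■■

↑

░░░░░░░░░░
░░░░░░░░░░
░░░░░░░░░░
░░░●○■○●◇░
░░░●○○◇●○●
░░░○○◆●··○
░░░■○·○○○·
░░░·○◇○◇·●
░░░·●○○·●◇
■■■■■■■■■■

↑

░░░░░░░░░░
░░░░░░░░░░
░░░░░░░░░░
░░░●◇◇··░░
░░░●○■○●◇░
░░░●○◆◇●○●
░░░○○·●··○
░░░■○·○○○·
░░░·○◇○◇·●
░░░·●○○·●◇

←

░░░░░░░░░░
░░░░░░░░░░
░░░░░░░░░░
░░░·●◇◇··░
░░░·●○■○●◇
░░░○●◆○◇●○
░░░●○○·●··
░░░○■○·○○○
░░░░·○◇○◇·
░░░░·●○○·●

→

░░░░░░░░░░
░░░░░░░░░░
░░░░░░░░░░
░░·●◇◇··░░
░░·●○■○●◇░
░░○●○◆◇●○●
░░●○○·●··○
░░○■○·○○○·
░░░·○◇○◇·●
░░░·●○○·●◇

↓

░░░░░░░░░░
░░░░░░░░░░
░░·●◇◇··░░
░░·●○■○●◇░
░░○●○○◇●○●
░░●○○◆●··○
░░○■○·○○○·
░░░·○◇○◇·●
░░░·●○○·●◇
■■■■■■■■■■

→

░░░░░░░░░░
░░░░░░░░░░
░·●◇◇··░░░
░·●○■○●◇░░
░○●○○◇●○●●
░●○○·◆··○■
░○■○·○○○·◇
░░·○◇○◇·●■
░░·●○○·●◇·
■■■■■■■■■■

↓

░░░░░░░░░░
░·●◇◇··░░░
░·●○■○●◇░░
░○●○○◇●○●●
░●○○·●··○■
░○■○·◆○○·◇
░░·○◇○◇·●■
░░·●○○·●◇·
■■■■■■■■■■
■■■■■■■■■■

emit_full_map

·●◇◇··░░░░
·●○■○●◇░░░
○●○○◇●○●●·
●○○·●··○■■
○■○·◆○○·◇○
░·○◇○◇·●■●
░·●○○·●◇·●

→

░░░░░░░░░░
·●◇◇··░░░░
·●○■○●◇░░░
○●○○◇●○●●·
●○○·●··○■■
○■○·○◆○·◇○
░·○◇○◇·●■●
░·●○○·●◇·●
■■■■■■■■■■
■■■■■■■■■■

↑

░░░░░░░░░░
░░░░░░░░░░
·●◇◇··░░░░
·●○■○●◇○░░
○●○○◇●○●●·
●○○·●◆·○■■
○■○·○○○·◇○
░·○◇○◇·●■●
░·●○○·●◇·●
■■■■■■■■■■

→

░░░░░░░░░░
░░░░░░░░░░
●◇◇··░░░░░
●○■○●◇○○░░
●○○◇●○●●·░
○○·●·◆○■■░
■○·○○○·◇○░
·○◇○◇·●■●░
·●○○·●◇·●░
■■■■■■■■■■

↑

░░░░░░░░░░
░░░░░░░░░░
░░░░░░░░░░
●◇◇··○·○░░
●○■○●◇○○░░
●○○◇●◆●●·░
○○·●··○■■░
■○·○○○·◇○░
·○◇○◇·●■●░
·●○○·●◇·●░

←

░░░░░░░░░░
░░░░░░░░░░
░░░░░░░░░░
·●◇◇··○·○░
·●○■○●◇○○░
○●○○◇◆○●●·
●○○·●··○■■
○■○·○○○·◇○
░·○◇○◇·●■●
░·●○○·●◇·●

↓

░░░░░░░░░░
░░░░░░░░░░
·●◇◇··○·○░
·●○■○●◇○○░
○●○○◇●○●●·
●○○·●◆·○■■
○■○·○○○·◇○
░·○◇○◇·●■●
░·●○○·●◇·●
■■■■■■■■■■

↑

░░░░░░░░░░
░░░░░░░░░░
░░░░░░░░░░
·●◇◇··○·○░
·●○■○●◇○○░
○●○○◇◆○●●·
●○○·●··○■■
○■○·○○○·◇○
░·○◇○◇·●■●
░·●○○·●◇·●

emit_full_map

·●◇◇··○·○░
·●○■○●◇○○░
○●○○◇◆○●●·
●○○·●··○■■
○■○·○○○·◇○
░·○◇○◇·●■●
░·●○○·●◇·●


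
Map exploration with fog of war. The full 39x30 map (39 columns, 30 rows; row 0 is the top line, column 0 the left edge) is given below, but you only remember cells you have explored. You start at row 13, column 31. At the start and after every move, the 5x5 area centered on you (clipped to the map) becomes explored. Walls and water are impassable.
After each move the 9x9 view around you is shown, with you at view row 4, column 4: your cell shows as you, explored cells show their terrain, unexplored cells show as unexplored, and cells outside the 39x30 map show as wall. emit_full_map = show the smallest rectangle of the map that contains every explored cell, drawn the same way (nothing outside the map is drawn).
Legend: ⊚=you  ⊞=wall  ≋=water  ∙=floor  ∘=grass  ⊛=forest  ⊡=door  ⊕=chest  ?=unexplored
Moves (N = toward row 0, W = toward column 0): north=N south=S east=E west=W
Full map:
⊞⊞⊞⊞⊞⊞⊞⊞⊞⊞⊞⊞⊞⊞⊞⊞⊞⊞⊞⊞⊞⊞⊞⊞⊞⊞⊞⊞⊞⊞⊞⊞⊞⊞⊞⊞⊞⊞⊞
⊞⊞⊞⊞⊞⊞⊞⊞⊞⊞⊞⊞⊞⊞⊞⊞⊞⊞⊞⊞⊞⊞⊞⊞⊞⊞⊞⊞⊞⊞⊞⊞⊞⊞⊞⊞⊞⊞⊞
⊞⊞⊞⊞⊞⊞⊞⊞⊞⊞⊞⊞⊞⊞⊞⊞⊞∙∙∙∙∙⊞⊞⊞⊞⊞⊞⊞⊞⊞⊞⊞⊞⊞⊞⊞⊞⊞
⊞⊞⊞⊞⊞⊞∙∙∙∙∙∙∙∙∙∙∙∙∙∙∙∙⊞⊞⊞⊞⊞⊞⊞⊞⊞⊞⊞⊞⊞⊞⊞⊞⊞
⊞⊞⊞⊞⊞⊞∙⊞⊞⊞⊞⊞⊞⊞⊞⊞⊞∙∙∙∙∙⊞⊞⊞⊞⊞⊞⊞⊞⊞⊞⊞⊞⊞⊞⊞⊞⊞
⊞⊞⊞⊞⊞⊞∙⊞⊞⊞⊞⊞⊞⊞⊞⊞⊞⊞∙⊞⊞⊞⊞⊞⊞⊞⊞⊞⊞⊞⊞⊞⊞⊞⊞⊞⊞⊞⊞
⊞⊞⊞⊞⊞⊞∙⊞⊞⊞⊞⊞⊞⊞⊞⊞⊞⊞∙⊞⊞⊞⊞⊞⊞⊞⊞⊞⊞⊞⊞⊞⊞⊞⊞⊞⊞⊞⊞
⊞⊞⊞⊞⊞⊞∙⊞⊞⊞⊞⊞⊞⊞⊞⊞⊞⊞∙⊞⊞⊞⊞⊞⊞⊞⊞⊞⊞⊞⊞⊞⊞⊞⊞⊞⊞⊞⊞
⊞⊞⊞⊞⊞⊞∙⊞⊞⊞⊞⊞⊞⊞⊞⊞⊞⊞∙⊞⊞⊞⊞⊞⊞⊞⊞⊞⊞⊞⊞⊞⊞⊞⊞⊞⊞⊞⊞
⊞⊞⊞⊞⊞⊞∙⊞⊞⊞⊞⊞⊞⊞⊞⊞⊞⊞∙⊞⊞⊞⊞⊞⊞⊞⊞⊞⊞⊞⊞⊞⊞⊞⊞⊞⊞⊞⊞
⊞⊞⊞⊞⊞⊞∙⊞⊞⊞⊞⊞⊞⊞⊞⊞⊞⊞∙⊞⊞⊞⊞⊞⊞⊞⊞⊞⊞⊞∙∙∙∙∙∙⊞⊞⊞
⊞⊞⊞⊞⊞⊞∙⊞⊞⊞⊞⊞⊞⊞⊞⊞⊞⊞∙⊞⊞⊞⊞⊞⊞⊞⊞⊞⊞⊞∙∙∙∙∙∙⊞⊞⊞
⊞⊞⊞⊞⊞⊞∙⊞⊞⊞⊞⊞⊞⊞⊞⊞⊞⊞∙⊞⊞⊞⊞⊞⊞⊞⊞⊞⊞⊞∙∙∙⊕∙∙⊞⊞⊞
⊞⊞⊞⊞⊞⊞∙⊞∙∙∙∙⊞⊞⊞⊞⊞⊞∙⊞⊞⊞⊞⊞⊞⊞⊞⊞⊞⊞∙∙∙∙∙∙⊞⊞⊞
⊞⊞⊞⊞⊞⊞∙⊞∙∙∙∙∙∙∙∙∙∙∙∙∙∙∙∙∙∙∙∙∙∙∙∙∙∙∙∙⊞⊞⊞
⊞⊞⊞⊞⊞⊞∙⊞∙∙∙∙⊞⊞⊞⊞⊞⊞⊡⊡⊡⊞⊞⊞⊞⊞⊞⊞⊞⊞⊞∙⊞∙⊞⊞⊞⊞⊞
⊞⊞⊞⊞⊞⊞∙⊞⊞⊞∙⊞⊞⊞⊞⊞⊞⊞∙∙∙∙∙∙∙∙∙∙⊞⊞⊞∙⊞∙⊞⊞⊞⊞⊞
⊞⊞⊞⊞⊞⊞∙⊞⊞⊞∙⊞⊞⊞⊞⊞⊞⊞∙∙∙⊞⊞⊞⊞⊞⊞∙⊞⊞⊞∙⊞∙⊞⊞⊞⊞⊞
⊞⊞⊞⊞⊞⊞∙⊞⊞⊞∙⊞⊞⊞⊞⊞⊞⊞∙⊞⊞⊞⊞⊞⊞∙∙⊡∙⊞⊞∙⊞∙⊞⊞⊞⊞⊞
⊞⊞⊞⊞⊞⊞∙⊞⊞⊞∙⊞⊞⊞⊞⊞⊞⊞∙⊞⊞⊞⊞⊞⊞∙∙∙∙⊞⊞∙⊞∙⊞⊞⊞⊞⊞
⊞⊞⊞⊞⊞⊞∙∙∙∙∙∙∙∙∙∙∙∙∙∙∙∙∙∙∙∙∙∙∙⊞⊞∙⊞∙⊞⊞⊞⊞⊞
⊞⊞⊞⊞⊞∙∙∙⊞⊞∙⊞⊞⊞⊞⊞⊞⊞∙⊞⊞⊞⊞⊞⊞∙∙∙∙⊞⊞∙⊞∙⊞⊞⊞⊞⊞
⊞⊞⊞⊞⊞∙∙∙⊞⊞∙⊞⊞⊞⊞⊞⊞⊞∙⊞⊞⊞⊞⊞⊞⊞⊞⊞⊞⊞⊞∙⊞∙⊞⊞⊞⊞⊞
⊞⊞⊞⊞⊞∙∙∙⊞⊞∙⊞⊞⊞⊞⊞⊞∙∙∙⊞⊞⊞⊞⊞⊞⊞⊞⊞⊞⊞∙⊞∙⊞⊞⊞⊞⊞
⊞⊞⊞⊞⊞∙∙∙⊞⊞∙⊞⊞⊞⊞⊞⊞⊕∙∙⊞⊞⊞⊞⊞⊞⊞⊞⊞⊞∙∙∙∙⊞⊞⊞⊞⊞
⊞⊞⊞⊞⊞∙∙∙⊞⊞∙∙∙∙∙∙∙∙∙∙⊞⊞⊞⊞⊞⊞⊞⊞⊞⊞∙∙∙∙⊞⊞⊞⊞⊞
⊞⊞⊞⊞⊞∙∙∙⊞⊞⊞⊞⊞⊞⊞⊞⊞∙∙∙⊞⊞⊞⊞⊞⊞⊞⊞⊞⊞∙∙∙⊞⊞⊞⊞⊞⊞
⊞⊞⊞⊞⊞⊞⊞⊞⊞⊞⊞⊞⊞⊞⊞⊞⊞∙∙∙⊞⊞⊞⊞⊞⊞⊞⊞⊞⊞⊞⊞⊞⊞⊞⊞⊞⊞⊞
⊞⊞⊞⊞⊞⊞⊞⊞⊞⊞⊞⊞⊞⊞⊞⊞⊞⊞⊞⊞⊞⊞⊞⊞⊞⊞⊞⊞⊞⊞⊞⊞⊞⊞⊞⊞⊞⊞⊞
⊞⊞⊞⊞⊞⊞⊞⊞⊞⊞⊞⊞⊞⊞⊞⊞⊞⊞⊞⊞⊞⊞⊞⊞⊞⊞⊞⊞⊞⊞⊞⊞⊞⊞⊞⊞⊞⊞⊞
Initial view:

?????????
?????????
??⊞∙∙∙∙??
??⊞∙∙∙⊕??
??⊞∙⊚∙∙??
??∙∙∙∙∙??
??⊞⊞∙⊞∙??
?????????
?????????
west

?????????
?????????
??⊞⊞∙∙∙∙?
??⊞⊞∙∙∙⊕?
??⊞⊞⊚∙∙∙?
??∙∙∙∙∙∙?
??⊞⊞⊞∙⊞∙?
?????????
?????????

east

?????????
?????????
?⊞⊞∙∙∙∙??
?⊞⊞∙∙∙⊕??
?⊞⊞∙⊚∙∙??
?∙∙∙∙∙∙??
?⊞⊞⊞∙⊞∙??
?????????
?????????

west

?????????
?????????
??⊞⊞∙∙∙∙?
??⊞⊞∙∙∙⊕?
??⊞⊞⊚∙∙∙?
??∙∙∙∙∙∙?
??⊞⊞⊞∙⊞∙?
?????????
?????????

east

?????????
?????????
?⊞⊞∙∙∙∙??
?⊞⊞∙∙∙⊕??
?⊞⊞∙⊚∙∙??
?∙∙∙∙∙∙??
?⊞⊞⊞∙⊞∙??
?????????
?????????

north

?????????
?????????
??⊞∙∙∙∙??
?⊞⊞∙∙∙∙??
?⊞⊞∙⊚∙⊕??
?⊞⊞∙∙∙∙??
?∙∙∙∙∙∙??
?⊞⊞⊞∙⊞∙??
?????????

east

?????????
?????????
?⊞∙∙∙∙∙??
⊞⊞∙∙∙∙∙??
⊞⊞∙∙⊚⊕∙??
⊞⊞∙∙∙∙∙??
∙∙∙∙∙∙∙??
⊞⊞⊞∙⊞∙???
?????????

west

?????????
?????????
??⊞∙∙∙∙∙?
?⊞⊞∙∙∙∙∙?
?⊞⊞∙⊚∙⊕∙?
?⊞⊞∙∙∙∙∙?
?∙∙∙∙∙∙∙?
?⊞⊞⊞∙⊞∙??
?????????

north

?????????
?????????
??⊞⊞⊞⊞⊞??
??⊞∙∙∙∙∙?
?⊞⊞∙⊚∙∙∙?
?⊞⊞∙∙∙⊕∙?
?⊞⊞∙∙∙∙∙?
?∙∙∙∙∙∙∙?
?⊞⊞⊞∙⊞∙??

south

?????????
??⊞⊞⊞⊞⊞??
??⊞∙∙∙∙∙?
?⊞⊞∙∙∙∙∙?
?⊞⊞∙⊚∙⊕∙?
?⊞⊞∙∙∙∙∙?
?∙∙∙∙∙∙∙?
?⊞⊞⊞∙⊞∙??
?????????

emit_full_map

?⊞⊞⊞⊞⊞?
?⊞∙∙∙∙∙
⊞⊞∙∙∙∙∙
⊞⊞∙⊚∙⊕∙
⊞⊞∙∙∙∙∙
∙∙∙∙∙∙∙
⊞⊞⊞∙⊞∙?

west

?????????
???⊞⊞⊞⊞⊞?
??⊞⊞∙∙∙∙∙
??⊞⊞∙∙∙∙∙
??⊞⊞⊚∙∙⊕∙
??⊞⊞∙∙∙∙∙
??∙∙∙∙∙∙∙
??⊞⊞⊞∙⊞∙?
?????????

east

?????????
??⊞⊞⊞⊞⊞??
?⊞⊞∙∙∙∙∙?
?⊞⊞∙∙∙∙∙?
?⊞⊞∙⊚∙⊕∙?
?⊞⊞∙∙∙∙∙?
?∙∙∙∙∙∙∙?
?⊞⊞⊞∙⊞∙??
?????????

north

?????????
?????????
??⊞⊞⊞⊞⊞??
?⊞⊞∙∙∙∙∙?
?⊞⊞∙⊚∙∙∙?
?⊞⊞∙∙∙⊕∙?
?⊞⊞∙∙∙∙∙?
?∙∙∙∙∙∙∙?
?⊞⊞⊞∙⊞∙??

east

?????????
?????????
?⊞⊞⊞⊞⊞⊞??
⊞⊞∙∙∙∙∙??
⊞⊞∙∙⊚∙∙??
⊞⊞∙∙∙⊕∙??
⊞⊞∙∙∙∙∙??
∙∙∙∙∙∙∙??
⊞⊞⊞∙⊞∙???

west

?????????
?????????
??⊞⊞⊞⊞⊞⊞?
?⊞⊞∙∙∙∙∙?
?⊞⊞∙⊚∙∙∙?
?⊞⊞∙∙∙⊕∙?
?⊞⊞∙∙∙∙∙?
?∙∙∙∙∙∙∙?
?⊞⊞⊞∙⊞∙??

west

?????????
?????????
??⊞⊞⊞⊞⊞⊞⊞
??⊞⊞∙∙∙∙∙
??⊞⊞⊚∙∙∙∙
??⊞⊞∙∙∙⊕∙
??⊞⊞∙∙∙∙∙
??∙∙∙∙∙∙∙
??⊞⊞⊞∙⊞∙?

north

?????????
?????????
??⊞⊞⊞⊞⊞??
??⊞⊞⊞⊞⊞⊞⊞
??⊞⊞⊚∙∙∙∙
??⊞⊞∙∙∙∙∙
??⊞⊞∙∙∙⊕∙
??⊞⊞∙∙∙∙∙
??∙∙∙∙∙∙∙

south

?????????
??⊞⊞⊞⊞⊞??
??⊞⊞⊞⊞⊞⊞⊞
??⊞⊞∙∙∙∙∙
??⊞⊞⊚∙∙∙∙
??⊞⊞∙∙∙⊕∙
??⊞⊞∙∙∙∙∙
??∙∙∙∙∙∙∙
??⊞⊞⊞∙⊞∙?

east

?????????
?⊞⊞⊞⊞⊞???
?⊞⊞⊞⊞⊞⊞⊞?
?⊞⊞∙∙∙∙∙?
?⊞⊞∙⊚∙∙∙?
?⊞⊞∙∙∙⊕∙?
?⊞⊞∙∙∙∙∙?
?∙∙∙∙∙∙∙?
?⊞⊞⊞∙⊞∙??

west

?????????
??⊞⊞⊞⊞⊞??
??⊞⊞⊞⊞⊞⊞⊞
??⊞⊞∙∙∙∙∙
??⊞⊞⊚∙∙∙∙
??⊞⊞∙∙∙⊕∙
??⊞⊞∙∙∙∙∙
??∙∙∙∙∙∙∙
??⊞⊞⊞∙⊞∙?

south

??⊞⊞⊞⊞⊞??
??⊞⊞⊞⊞⊞⊞⊞
??⊞⊞∙∙∙∙∙
??⊞⊞∙∙∙∙∙
??⊞⊞⊚∙∙⊕∙
??⊞⊞∙∙∙∙∙
??∙∙∙∙∙∙∙
??⊞⊞⊞∙⊞∙?
?????????
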